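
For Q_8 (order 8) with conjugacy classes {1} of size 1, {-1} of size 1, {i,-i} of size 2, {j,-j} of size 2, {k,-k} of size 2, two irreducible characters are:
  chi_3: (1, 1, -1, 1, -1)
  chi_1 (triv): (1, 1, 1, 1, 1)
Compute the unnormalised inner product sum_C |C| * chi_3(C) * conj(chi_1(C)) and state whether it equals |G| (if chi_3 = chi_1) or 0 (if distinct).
Sum = 0; so <chi_3, chi_1> = 0 (distinct irreducibles are orthogonal).

Working: Compute term by term over conjugacy classes (|C| * chi_3(C) * conj(chi_1(C))):
  1*(1)*conj(1) + 1*(1)*conj(1) + 2*(-1)*conj(1) + 2*(1)*conj(1) + 2*(-1)*conj(1)
  = (1) + (1) + (-2) + (2) + (-2)
  = 0.
Dividing by |G| = 8 gives 0/8 = 0, matching the row-orthogonality relation <chi_3, chi_1> = [chi_3 = chi_1].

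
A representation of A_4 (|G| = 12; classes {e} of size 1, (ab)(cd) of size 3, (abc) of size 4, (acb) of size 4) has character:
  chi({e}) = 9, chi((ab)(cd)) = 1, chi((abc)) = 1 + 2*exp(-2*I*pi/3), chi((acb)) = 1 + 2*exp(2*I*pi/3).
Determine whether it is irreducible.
Not irreducible (reducible): <chi, chi> = 9 > 1.

<chi, chi> = (1/|G|) sum_C |C| * |chi(C)|^2 = (1/12)[1*|9|^2 + 3*|1|^2 + 4*|1 + 2*exp(-2*I*pi/3)|^2 + 4*|1 + 2*exp(2*I*pi/3)|^2]
  = (1/12)[(81) + (3) + (12) + (12)] = 108/12 = 9.
(Exp terms are combined using exp(i*s)*conj(exp(i*t)) = exp(i*(s-t)), and sums of them are collapsed using the identity that for every m > 1 the m distinct m-th roots of unity sum to 0, e.g. 1 + exp(2*I*pi/3) + exp(-2*I*pi/3) = 0.)
A character is irreducible iff <chi, chi> = 1, so this representation is reducible.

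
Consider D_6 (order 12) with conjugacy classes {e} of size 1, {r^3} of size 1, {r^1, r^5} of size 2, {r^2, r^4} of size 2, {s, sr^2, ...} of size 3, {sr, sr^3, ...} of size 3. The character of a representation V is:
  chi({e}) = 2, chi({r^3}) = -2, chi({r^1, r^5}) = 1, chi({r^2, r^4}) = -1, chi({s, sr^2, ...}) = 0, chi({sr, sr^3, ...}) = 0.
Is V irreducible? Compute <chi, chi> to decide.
Irreducible: <chi, chi> = 1.

Details: <chi, chi> = (1/|G|) sum_C |C| * |chi(C)|^2 = (1/12)[1*|2|^2 + 1*|-2|^2 + 2*|1|^2 + 2*|-1|^2 + 3*|0|^2 + 3*|0|^2]
  = (1/12)[(4) + (4) + (2) + (2) + (0) + (0)] = 12/12 = 1.
A character is irreducible iff <chi, chi> = 1, so this representation is irreducible.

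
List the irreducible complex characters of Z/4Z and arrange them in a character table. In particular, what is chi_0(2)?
Character table of Z/4Z (irreps indexed chi_0,...,chi_3 with chi_k(m) = zeta_4^(k*m), zeta_4 = exp(2*pi*i/4)):
  irrep \ class  {0} (size 1)  {1} (size 1)  {2} (size 1)  {3} (size 1)
  chi_0          1             1             1             1           
  chi_1          1             I             -1            -I          
  chi_2          1             -1            1             -1          
  chi_3          1             -I            -1            I           

Spot check: chi_0(2) = zeta_4^(0*2) = zeta_4^0 = 1.

Why: Z/4Z is abelian, so all 4 irreducible complex representations are 1-dimensional. They are given by chi_k(m) = zeta_4^(k*m) for k = 0,...,3. Row orthogonality: sum_m chi_k(m) conj(chi_l(m)) = 4 * [k = l].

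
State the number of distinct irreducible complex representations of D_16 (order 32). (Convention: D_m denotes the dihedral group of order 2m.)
11

Proof sketch: The number of irreducible complex representations of a finite group equals its number of conjugacy classes. D_16 has 11 conjugacy classes (n/2 + 3 for n even), so D_16 (order 32) has exactly 11 irreducible complex representations.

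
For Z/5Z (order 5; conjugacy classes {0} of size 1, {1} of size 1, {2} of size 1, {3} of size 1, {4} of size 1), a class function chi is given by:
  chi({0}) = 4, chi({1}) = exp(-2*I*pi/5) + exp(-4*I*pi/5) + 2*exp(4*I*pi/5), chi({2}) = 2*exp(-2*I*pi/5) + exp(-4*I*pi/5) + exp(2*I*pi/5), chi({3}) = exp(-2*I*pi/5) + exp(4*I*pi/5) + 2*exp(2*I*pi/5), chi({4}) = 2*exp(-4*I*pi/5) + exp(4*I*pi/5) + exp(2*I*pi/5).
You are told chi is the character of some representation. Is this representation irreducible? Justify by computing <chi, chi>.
Not irreducible (reducible): <chi, chi> = 6 > 1.

Solution. <chi, chi> = (1/|G|) sum_C |C| * |chi(C)|^2 = (1/5)[1*|4|^2 + 1*|exp(-2*I*pi/5) + exp(-4*I*pi/5) + 2*exp(4*I*pi/5)|^2 + 1*|2*exp(-2*I*pi/5) + exp(-4*I*pi/5) + exp(2*I*pi/5)|^2 + 1*|exp(-2*I*pi/5) + exp(4*I*pi/5) + 2*exp(2*I*pi/5)|^2 + 1*|2*exp(-4*I*pi/5) + exp(4*I*pi/5) + exp(2*I*pi/5)|^2]
  = (1/5)[(16) + (6 + 3*exp(-2*I*pi/5) + 2*exp(-4*I*pi/5) + 2*exp(4*I*pi/5) + 3*exp(2*I*pi/5)) + (6 + 2*exp(-2*I*pi/5) + 3*exp(-4*I*pi/5) + 3*exp(4*I*pi/5) + 2*exp(2*I*pi/5)) + (6 + 2*exp(-2*I*pi/5) + 3*exp(-4*I*pi/5) + 3*exp(4*I*pi/5) + 2*exp(2*I*pi/5)) + (6 + 3*exp(-2*I*pi/5) + 2*exp(-4*I*pi/5) + 2*exp(4*I*pi/5) + 3*exp(2*I*pi/5))] = 30/5 = 6.
(Exp terms are combined using exp(i*s)*conj(exp(i*t)) = exp(i*(s-t)), and sums of them are collapsed using the identity that for every m > 1 the m distinct m-th roots of unity sum to 0, e.g. 1 + exp(2*I*pi/3) + exp(-2*I*pi/3) = 0.)
A character is irreducible iff <chi, chi> = 1, so this representation is reducible.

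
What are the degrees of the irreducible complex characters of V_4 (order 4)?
Dimensions: 1, 1, 1, 1

Explanation: There are 4 irreducibles (= number of conjugacy classes). Their dimensions d_i satisfy sum d_i^2 = |G| = 4: 1 + 1 + 1 + 1 = 4.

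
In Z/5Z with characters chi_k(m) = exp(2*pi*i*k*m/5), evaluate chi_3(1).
chi_3(1) = zeta_5^3 = exp(-4*I*pi/5)

Solution. chi_3(1) = zeta_5^(3*1) = zeta_5^3. Since zeta_5^5 = 1, this equals zeta_5^3 = exp(2*pi*i*3/5) = exp(-4*I*pi/5).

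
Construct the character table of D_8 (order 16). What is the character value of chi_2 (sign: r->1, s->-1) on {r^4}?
Conjugacy classes: {e} of size 1, {r^4} of size 1, {r^1, r^7} of size 2, {r^2, r^6} of size 2, {r^3, r^5} of size 2, {s, sr^2, ...} of size 4, {sr, sr^3, ...} of size 4.
Character table:
  irrep \ class              {e} (size 1)  {r^4} (size 1)  {r^1, r^7} (size 2)  {r^2, r^6} (size 2)  {r^3, r^5} (size 2)  {s, sr^2, ...} (size 4)  {sr, sr^3, ...} (size 4)
  chi_1 (triv)               1             1               1                    1                    1                    1                        1                       
  chi_2 (sign: r->1, s->-1)  1             1               1                    1                    1                    -1                       -1                      
  chi_3 (r->-1, s->1)        1             1               -1                   1                    -1                   1                        -1                      
  chi_4 (r->-1, s->-1)       1             1               -1                   1                    -1                   -1                       1                       
  chi_5 (2d, j=1)            2             -2              sqrt(2)              0                    -sqrt(2)             0                        0                       
  chi_6 (2d, j=2)            2             2               0                    -2                   0                    0                        0                       
  chi_7 (2d, j=3)            2             -2              -sqrt(2)             0                    sqrt(2)              0                        0                       

Spot check: chi_2 (sign: r->1, s->-1) on {r^4} = 1.

Details: D_8 has order 2*8 = 16 with 7 conjugacy classes, hence 7 irreducibles. Sum of squared dims 1 + 1 + 1 + 1 + 4 + 4 + 4 = 16 = |G|. Linear characters come from the abelianisation; the 2-dimensional irreps have character r^k -> 2*cos(2*pi*j*k/8), reflections -> 0.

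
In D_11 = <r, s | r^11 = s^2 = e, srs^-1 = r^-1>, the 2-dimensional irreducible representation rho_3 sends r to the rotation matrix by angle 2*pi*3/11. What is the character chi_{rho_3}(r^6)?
chi_{rho_3}(r^6) = 2*cos(2*pi*3*6/11) = -2*cos(3*pi/11)

Why: rho_3(r^6) is rotation by angle 2*pi*3*6/11, whose trace is 2*cos(2*pi*3*6/11) = -2*cos(3*pi/11).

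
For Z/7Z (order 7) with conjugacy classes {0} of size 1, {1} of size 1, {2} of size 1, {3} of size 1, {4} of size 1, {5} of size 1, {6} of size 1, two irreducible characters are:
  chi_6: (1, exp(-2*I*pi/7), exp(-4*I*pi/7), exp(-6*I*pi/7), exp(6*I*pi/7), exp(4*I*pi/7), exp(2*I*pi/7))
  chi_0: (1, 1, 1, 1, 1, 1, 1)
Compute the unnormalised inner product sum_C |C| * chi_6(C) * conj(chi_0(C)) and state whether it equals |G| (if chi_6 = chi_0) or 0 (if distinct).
Sum = 0; so <chi_6, chi_0> = 0 (distinct irreducibles are orthogonal).

Argument: Compute term by term over conjugacy classes (|C| * chi_6(C) * conj(chi_0(C))):
  1*(1)*conj(1) + 1*(exp(-2*I*pi/7))*conj(1) + 1*(exp(-4*I*pi/7))*conj(1) + 1*(exp(-6*I*pi/7))*conj(1) + 1*(exp(6*I*pi/7))*conj(1) + 1*(exp(4*I*pi/7))*conj(1) + 1*(exp(2*I*pi/7))*conj(1)
  = (1) + (exp(-2*I*pi/7)) + (exp(-4*I*pi/7)) + (exp(-6*I*pi/7)) + (exp(6*I*pi/7)) + (exp(4*I*pi/7)) + (exp(2*I*pi/7))
  = 0.
(Exp terms are combined using exp(i*s)*conj(exp(i*t)) = exp(i*(s-t)), and sums of them are collapsed using the identity that for every m > 1 the m distinct m-th roots of unity sum to 0, e.g. 1 + exp(2*I*pi/3) + exp(-2*I*pi/3) = 0.)
Dividing by |G| = 7 gives 0/7 = 0, matching the row-orthogonality relation <chi_6, chi_0> = [chi_6 = chi_0].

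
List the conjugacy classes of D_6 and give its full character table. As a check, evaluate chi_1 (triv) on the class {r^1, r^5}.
Conjugacy classes: {e} of size 1, {r^3} of size 1, {r^1, r^5} of size 2, {r^2, r^4} of size 2, {s, sr^2, ...} of size 3, {sr, sr^3, ...} of size 3.
Character table:
  irrep \ class              {e} (size 1)  {r^3} (size 1)  {r^1, r^5} (size 2)  {r^2, r^4} (size 2)  {s, sr^2, ...} (size 3)  {sr, sr^3, ...} (size 3)
  chi_1 (triv)               1             1               1                    1                    1                        1                       
  chi_2 (sign: r->1, s->-1)  1             1               1                    1                    -1                       -1                      
  chi_3 (r->-1, s->1)        1             -1              -1                   1                    1                        -1                      
  chi_4 (r->-1, s->-1)       1             -1              -1                   1                    -1                       1                       
  chi_5 (2d, j=1)            2             -2              1                    -1                   0                        0                       
  chi_6 (2d, j=2)            2             2               -1                   -1                   0                        0                       

Spot check: chi_1 (triv) on {r^1, r^5} = 1.

Justification: D_6 has order 2*6 = 12 with 6 conjugacy classes, hence 6 irreducibles. Sum of squared dims 1 + 1 + 1 + 1 + 4 + 4 = 12 = |G|. Linear characters come from the abelianisation; the 2-dimensional irreps have character r^k -> 2*cos(2*pi*j*k/6), reflections -> 0.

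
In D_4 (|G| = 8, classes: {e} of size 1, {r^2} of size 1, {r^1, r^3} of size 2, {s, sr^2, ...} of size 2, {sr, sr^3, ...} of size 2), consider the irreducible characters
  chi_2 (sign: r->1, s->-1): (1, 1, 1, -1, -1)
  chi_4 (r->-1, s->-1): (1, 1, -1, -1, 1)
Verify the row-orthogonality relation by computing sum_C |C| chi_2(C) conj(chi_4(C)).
Sum = 0; so <chi_2, chi_4> = 0 (distinct irreducibles are orthogonal).

Reasoning: Compute term by term over conjugacy classes (|C| * chi_2(C) * conj(chi_4(C))):
  1*(1)*conj(1) + 1*(1)*conj(1) + 2*(1)*conj(-1) + 2*(-1)*conj(-1) + 2*(-1)*conj(1)
  = (1) + (1) + (-2) + (2) + (-2)
  = 0.
Dividing by |G| = 8 gives 0/8 = 0, matching the row-orthogonality relation <chi_2, chi_4> = [chi_2 = chi_4].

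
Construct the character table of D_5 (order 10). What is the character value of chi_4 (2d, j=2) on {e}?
Conjugacy classes: {e} of size 1, {r^1, r^4} of size 2, {r^2, r^3} of size 2, {s, sr, ..., sr^4} of size 5.
Character table:
  irrep \ class              {e} (size 1)  {r^1, r^4} (size 2)  {r^2, r^3} (size 2)  {s, sr, ..., sr^4} (size 5)
  chi_1 (triv)               1             1                    1                    1                          
  chi_2 (sign: r->1, s->-1)  1             1                    1                    -1                         
  chi_3 (2d, j=1)            2             -1/2 + sqrt(5)/2     -sqrt(5)/2 - 1/2     0                          
  chi_4 (2d, j=2)            2             -sqrt(5)/2 - 1/2     -1/2 + sqrt(5)/2     0                          

Spot check: chi_4 (2d, j=2) on {e} = 2.

Working: D_5 has order 2*5 = 10 with 4 conjugacy classes, hence 4 irreducibles. Sum of squared dims 1 + 1 + 4 + 4 = 10 = |G|. Linear characters come from the abelianisation; the 2-dimensional irreps have character r^k -> 2*cos(2*pi*j*k/5), reflections -> 0.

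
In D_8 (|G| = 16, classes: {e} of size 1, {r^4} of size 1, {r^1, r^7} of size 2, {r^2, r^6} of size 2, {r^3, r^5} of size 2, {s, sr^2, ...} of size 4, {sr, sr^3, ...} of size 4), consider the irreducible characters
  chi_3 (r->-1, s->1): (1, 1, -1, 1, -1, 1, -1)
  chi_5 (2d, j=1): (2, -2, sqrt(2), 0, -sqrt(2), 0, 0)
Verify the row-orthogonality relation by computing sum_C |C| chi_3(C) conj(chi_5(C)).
Sum = 0; so <chi_3, chi_5> = 0 (distinct irreducibles are orthogonal).

Derivation: Compute term by term over conjugacy classes (|C| * chi_3(C) * conj(chi_5(C))):
  1*(1)*conj(2) + 1*(1)*conj(-2) + 2*(-1)*conj(sqrt(2)) + 2*(1)*conj(0) + 2*(-1)*conj(-sqrt(2)) + 4*(1)*conj(0) + 4*(-1)*conj(0)
  = (2) + (-2) + (-2*sqrt(2)) + (0) + (2*sqrt(2)) + (0) + (0)
  = 0.
Dividing by |G| = 16 gives 0/16 = 0, matching the row-orthogonality relation <chi_3, chi_5> = [chi_3 = chi_5].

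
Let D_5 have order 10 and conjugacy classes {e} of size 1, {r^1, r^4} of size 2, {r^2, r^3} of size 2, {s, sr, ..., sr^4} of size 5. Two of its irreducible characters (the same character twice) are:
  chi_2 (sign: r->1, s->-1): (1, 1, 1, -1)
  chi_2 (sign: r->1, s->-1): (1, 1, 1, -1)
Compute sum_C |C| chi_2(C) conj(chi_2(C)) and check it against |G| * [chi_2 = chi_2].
Sum = 10 = |G| = 10; so <chi_2, chi_2> = 1 (norm-1 confirms irreducibility).

Compute term by term over conjugacy classes (|C| * chi_2(C) * conj(chi_2(C))):
  1*(1)*conj(1) + 2*(1)*conj(1) + 2*(1)*conj(1) + 5*(-1)*conj(-1)
  = (1) + (2) + (2) + (5)
  = 10.
Dividing by |G| = 10 gives 10/10 = 1, matching the row-orthogonality relation <chi_2, chi_2> = [chi_2 = chi_2].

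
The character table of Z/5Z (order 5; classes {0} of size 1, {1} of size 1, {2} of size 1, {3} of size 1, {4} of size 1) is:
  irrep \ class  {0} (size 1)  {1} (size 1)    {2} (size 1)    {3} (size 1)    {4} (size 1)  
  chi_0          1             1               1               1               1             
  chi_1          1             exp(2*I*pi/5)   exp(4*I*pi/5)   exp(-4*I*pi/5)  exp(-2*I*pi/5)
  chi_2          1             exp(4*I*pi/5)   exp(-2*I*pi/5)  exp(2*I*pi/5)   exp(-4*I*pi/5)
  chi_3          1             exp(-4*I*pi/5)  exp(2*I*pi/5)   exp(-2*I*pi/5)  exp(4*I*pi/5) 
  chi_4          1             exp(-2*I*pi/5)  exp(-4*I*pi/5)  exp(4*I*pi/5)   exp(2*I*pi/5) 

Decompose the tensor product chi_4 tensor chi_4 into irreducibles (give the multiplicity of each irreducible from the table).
chi_4 tensor chi_4 = chi_3 (all other irreducibles have multiplicity 0).

Proof sketch: The character of a tensor product is the pointwise product (chi_4 * chi_4)(C) = chi_4(C) * chi_4(C):
  {0}: (1)*(1), {1}: (exp(-2*I*pi/5))*(exp(-2*I*pi/5)), {2}: (exp(-4*I*pi/5))*(exp(-4*I*pi/5)), {3}: (exp(4*I*pi/5))*(exp(4*I*pi/5)), {4}: (exp(2*I*pi/5))*(exp(2*I*pi/5))
so (chi_4 * chi_4) takes values
  {0} -> 1, {1} -> exp(-4*I*pi/5), {2} -> exp(2*I*pi/5), {3} -> exp(-2*I*pi/5), {4} -> exp(4*I*pi/5).
Now take the inner product of this character with each irreducible chi from the table, <chi_4*chi_4, chi> = (1/5) sum_C |C| (chi_4*chi_4)(C) conj(chi(C)):
  <chi_4*chi_4, chi_0> = (1/5)[1*(1)*conj(1) + 1*(exp(-4*I*pi/5))*conj(1) + 1*(exp(2*I*pi/5))*conj(1) + 1*(exp(-2*I*pi/5))*conj(1) + 1*(exp(4*I*pi/5))*conj(1)]
      = (1/5)[(1) + (exp(-4*I*pi/5)) + (exp(2*I*pi/5)) + (exp(-2*I*pi/5)) + (exp(4*I*pi/5))] = 0/5 = 0
  <chi_4*chi_4, chi_1> = (1/5)[1*(1)*conj(1) + 1*(exp(-4*I*pi/5))*conj(exp(2*I*pi/5)) + 1*(exp(2*I*pi/5))*conj(exp(4*I*pi/5)) + 1*(exp(-2*I*pi/5))*conj(exp(-4*I*pi/5)) + 1*(exp(4*I*pi/5))*conj(exp(-2*I*pi/5))]
      = (1/5)[(1) + (exp(4*I*pi/5)) + (exp(-2*I*pi/5)) + (exp(2*I*pi/5)) + (exp(-4*I*pi/5))] = 0/5 = 0
  <chi_4*chi_4, chi_2> = (1/5)[1*(1)*conj(1) + 1*(exp(-4*I*pi/5))*conj(exp(4*I*pi/5)) + 1*(exp(2*I*pi/5))*conj(exp(-2*I*pi/5)) + 1*(exp(-2*I*pi/5))*conj(exp(2*I*pi/5)) + 1*(exp(4*I*pi/5))*conj(exp(-4*I*pi/5))]
      = (1/5)[(1) + (exp(2*I*pi/5)) + (exp(4*I*pi/5)) + (exp(-4*I*pi/5)) + (exp(-2*I*pi/5))] = 0/5 = 0
  <chi_4*chi_4, chi_3> = (1/5)[1*(1)*conj(1) + 1*(exp(-4*I*pi/5))*conj(exp(-4*I*pi/5)) + 1*(exp(2*I*pi/5))*conj(exp(2*I*pi/5)) + 1*(exp(-2*I*pi/5))*conj(exp(-2*I*pi/5)) + 1*(exp(4*I*pi/5))*conj(exp(4*I*pi/5))]
      = (1/5)[(1) + (1) + (1) + (1) + (1)] = 5/5 = 1
  <chi_4*chi_4, chi_4> = (1/5)[1*(1)*conj(1) + 1*(exp(-4*I*pi/5))*conj(exp(-2*I*pi/5)) + 1*(exp(2*I*pi/5))*conj(exp(-4*I*pi/5)) + 1*(exp(-2*I*pi/5))*conj(exp(4*I*pi/5)) + 1*(exp(4*I*pi/5))*conj(exp(2*I*pi/5))]
      = (1/5)[(1) + (exp(-2*I*pi/5)) + (exp(-4*I*pi/5)) + (exp(4*I*pi/5)) + (exp(2*I*pi/5))] = 0/5 = 0
(Exp terms are combined using exp(i*s)*conj(exp(i*t)) = exp(i*(s-t)), and sums of them are collapsed using the identity that for every m > 1 the m distinct m-th roots of unity sum to 0, e.g. 1 + exp(2*I*pi/3) + exp(-2*I*pi/3) = 0.)
Hence the multiplicities are chi_3: 1. Dimension check: dim(chi_4)*dim(chi_4) = 1*1 = 1 and sum (mult * dim) = 1*1 = 1.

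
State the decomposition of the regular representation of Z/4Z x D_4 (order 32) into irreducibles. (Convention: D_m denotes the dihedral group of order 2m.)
Each irreducible V_i of dimension d_i appears with multiplicity d_i, i.e. rho_reg = (direct sum over all irreducibles V_i) d_i V_i. The irreducible dimensions for Z/4Z x D_4 are 1, 1, 1, 1, 1, 1, 1, 1, 1, 1, 1, 1, 1, 1, 1, 1, 2, 2, 2, 2: 16 irreducibles of dimension 1, each with multiplicity 1; 4 irreducibles of dimension 2, each with multiplicity 2. Total dimension 16*1*1 + 4*2*2 = 32 = |G|.

Details: General theorem: in the regular representation of a finite group G, each irreducible appears with multiplicity equal to its dimension. Check: dim(rho_reg) = sum d_i^2 = 1 + 1 + 1 + 1 + 1 + 1 + 1 + 1 + 1 + 1 + 1 + 1 + 1 + 1 + 1 + 1 + 4 + 4 + 4 + 4 = 32 = |G|.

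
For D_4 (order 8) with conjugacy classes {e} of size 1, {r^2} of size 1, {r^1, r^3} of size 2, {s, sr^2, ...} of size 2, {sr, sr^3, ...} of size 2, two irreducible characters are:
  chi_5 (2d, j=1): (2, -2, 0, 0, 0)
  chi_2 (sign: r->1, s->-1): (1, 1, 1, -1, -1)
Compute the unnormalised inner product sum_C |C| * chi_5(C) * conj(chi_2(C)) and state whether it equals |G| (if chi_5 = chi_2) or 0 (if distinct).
Sum = 0; so <chi_5, chi_2> = 0 (distinct irreducibles are orthogonal).

Solution. Compute term by term over conjugacy classes (|C| * chi_5(C) * conj(chi_2(C))):
  1*(2)*conj(1) + 1*(-2)*conj(1) + 2*(0)*conj(1) + 2*(0)*conj(-1) + 2*(0)*conj(-1)
  = (2) + (-2) + (0) + (0) + (0)
  = 0.
Dividing by |G| = 8 gives 0/8 = 0, matching the row-orthogonality relation <chi_5, chi_2> = [chi_5 = chi_2].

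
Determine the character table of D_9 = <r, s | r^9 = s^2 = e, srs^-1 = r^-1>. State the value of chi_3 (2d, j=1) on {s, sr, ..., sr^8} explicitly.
Conjugacy classes: {e} of size 1, {r^1, r^8} of size 2, {r^2, r^7} of size 2, {r^3, r^6} of size 2, {r^4, r^5} of size 2, {s, sr, ..., sr^8} of size 9.
Character table:
  irrep \ class              {e} (size 1)  {r^1, r^8} (size 2)  {r^2, r^7} (size 2)  {r^3, r^6} (size 2)  {r^4, r^5} (size 2)  {s, sr, ..., sr^8} (size 9)
  chi_1 (triv)               1             1                    1                    1                    1                    1                          
  chi_2 (sign: r->1, s->-1)  1             1                    1                    1                    1                    -1                         
  chi_3 (2d, j=1)            2             2*cos(2*pi/9)        2*cos(4*pi/9)        -1                   -2*cos(pi/9)         0                          
  chi_4 (2d, j=2)            2             2*cos(4*pi/9)        -2*cos(pi/9)         -1                   2*cos(2*pi/9)        0                          
  chi_5 (2d, j=3)            2             -1                   -1                   2                    -1                   0                          
  chi_6 (2d, j=4)            2             -2*cos(pi/9)         2*cos(2*pi/9)        -1                   2*cos(4*pi/9)        0                          

Spot check: chi_3 (2d, j=1) on {s, sr, ..., sr^8} = 0.

Reasoning: D_9 has order 2*9 = 18 with 6 conjugacy classes, hence 6 irreducibles. Sum of squared dims 1 + 1 + 4 + 4 + 4 + 4 = 18 = |G|. Linear characters come from the abelianisation; the 2-dimensional irreps have character r^k -> 2*cos(2*pi*j*k/9), reflections -> 0.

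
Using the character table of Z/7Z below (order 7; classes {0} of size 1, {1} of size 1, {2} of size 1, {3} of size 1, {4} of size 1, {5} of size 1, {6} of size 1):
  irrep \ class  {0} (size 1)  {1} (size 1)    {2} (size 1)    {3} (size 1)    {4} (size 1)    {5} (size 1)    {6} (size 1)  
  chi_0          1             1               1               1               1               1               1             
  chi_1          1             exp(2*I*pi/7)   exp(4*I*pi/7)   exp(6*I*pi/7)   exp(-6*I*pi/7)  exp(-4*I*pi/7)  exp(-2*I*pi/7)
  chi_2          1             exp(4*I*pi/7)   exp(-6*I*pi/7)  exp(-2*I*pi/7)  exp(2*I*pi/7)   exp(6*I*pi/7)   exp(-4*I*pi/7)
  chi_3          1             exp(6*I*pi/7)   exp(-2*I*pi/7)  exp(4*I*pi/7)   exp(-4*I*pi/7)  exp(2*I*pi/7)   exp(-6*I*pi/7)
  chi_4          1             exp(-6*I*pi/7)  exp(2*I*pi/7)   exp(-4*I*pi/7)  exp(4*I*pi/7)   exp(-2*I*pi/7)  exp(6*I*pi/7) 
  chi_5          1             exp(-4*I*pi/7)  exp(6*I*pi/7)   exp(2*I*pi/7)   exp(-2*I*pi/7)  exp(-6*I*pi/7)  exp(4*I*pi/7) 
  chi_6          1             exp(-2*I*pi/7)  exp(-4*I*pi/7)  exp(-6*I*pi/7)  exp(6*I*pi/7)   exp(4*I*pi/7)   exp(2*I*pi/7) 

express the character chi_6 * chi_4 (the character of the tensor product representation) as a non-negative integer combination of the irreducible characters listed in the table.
chi_6 tensor chi_4 = chi_3 (all other irreducibles have multiplicity 0).

Why: The character of a tensor product is the pointwise product (chi_6 * chi_4)(C) = chi_6(C) * chi_4(C):
  {0}: (1)*(1), {1}: (exp(-2*I*pi/7))*(exp(-6*I*pi/7)), {2}: (exp(-4*I*pi/7))*(exp(2*I*pi/7)), {3}: (exp(-6*I*pi/7))*(exp(-4*I*pi/7)), {4}: (exp(6*I*pi/7))*(exp(4*I*pi/7)), {5}: (exp(4*I*pi/7))*(exp(-2*I*pi/7)), {6}: (exp(2*I*pi/7))*(exp(6*I*pi/7))
so (chi_6 * chi_4) takes values
  {0} -> 1, {1} -> exp(6*I*pi/7), {2} -> exp(-2*I*pi/7), {3} -> exp(4*I*pi/7), {4} -> exp(-4*I*pi/7), {5} -> exp(2*I*pi/7), {6} -> exp(-6*I*pi/7).
Now take the inner product of this character with each irreducible chi from the table, <chi_6*chi_4, chi> = (1/7) sum_C |C| (chi_6*chi_4)(C) conj(chi(C)):
  <chi_6*chi_4, chi_0> = (1/7)[1*(1)*conj(1) + 1*(exp(6*I*pi/7))*conj(1) + 1*(exp(-2*I*pi/7))*conj(1) + 1*(exp(4*I*pi/7))*conj(1) + 1*(exp(-4*I*pi/7))*conj(1) + 1*(exp(2*I*pi/7))*conj(1) + 1*(exp(-6*I*pi/7))*conj(1)]
      = (1/7)[(1) + (exp(6*I*pi/7)) + (exp(-2*I*pi/7)) + (exp(4*I*pi/7)) + (exp(-4*I*pi/7)) + (exp(2*I*pi/7)) + (exp(-6*I*pi/7))] = 0/7 = 0
  <chi_6*chi_4, chi_1> = (1/7)[1*(1)*conj(1) + 1*(exp(6*I*pi/7))*conj(exp(2*I*pi/7)) + 1*(exp(-2*I*pi/7))*conj(exp(4*I*pi/7)) + 1*(exp(4*I*pi/7))*conj(exp(6*I*pi/7)) + 1*(exp(-4*I*pi/7))*conj(exp(-6*I*pi/7)) + 1*(exp(2*I*pi/7))*conj(exp(-4*I*pi/7)) + 1*(exp(-6*I*pi/7))*conj(exp(-2*I*pi/7))]
      = (1/7)[(1) + (exp(4*I*pi/7)) + (exp(-6*I*pi/7)) + (exp(-2*I*pi/7)) + (exp(2*I*pi/7)) + (exp(6*I*pi/7)) + (exp(-4*I*pi/7))] = 0/7 = 0
  <chi_6*chi_4, chi_2> = (1/7)[1*(1)*conj(1) + 1*(exp(6*I*pi/7))*conj(exp(4*I*pi/7)) + 1*(exp(-2*I*pi/7))*conj(exp(-6*I*pi/7)) + 1*(exp(4*I*pi/7))*conj(exp(-2*I*pi/7)) + 1*(exp(-4*I*pi/7))*conj(exp(2*I*pi/7)) + 1*(exp(2*I*pi/7))*conj(exp(6*I*pi/7)) + 1*(exp(-6*I*pi/7))*conj(exp(-4*I*pi/7))]
      = (1/7)[(1) + (exp(2*I*pi/7)) + (exp(4*I*pi/7)) + (exp(6*I*pi/7)) + (exp(-6*I*pi/7)) + (exp(-4*I*pi/7)) + (exp(-2*I*pi/7))] = 0/7 = 0
  <chi_6*chi_4, chi_3> = (1/7)[1*(1)*conj(1) + 1*(exp(6*I*pi/7))*conj(exp(6*I*pi/7)) + 1*(exp(-2*I*pi/7))*conj(exp(-2*I*pi/7)) + 1*(exp(4*I*pi/7))*conj(exp(4*I*pi/7)) + 1*(exp(-4*I*pi/7))*conj(exp(-4*I*pi/7)) + 1*(exp(2*I*pi/7))*conj(exp(2*I*pi/7)) + 1*(exp(-6*I*pi/7))*conj(exp(-6*I*pi/7))]
      = (1/7)[(1) + (1) + (1) + (1) + (1) + (1) + (1)] = 7/7 = 1
  <chi_6*chi_4, chi_4> = (1/7)[1*(1)*conj(1) + 1*(exp(6*I*pi/7))*conj(exp(-6*I*pi/7)) + 1*(exp(-2*I*pi/7))*conj(exp(2*I*pi/7)) + 1*(exp(4*I*pi/7))*conj(exp(-4*I*pi/7)) + 1*(exp(-4*I*pi/7))*conj(exp(4*I*pi/7)) + 1*(exp(2*I*pi/7))*conj(exp(-2*I*pi/7)) + 1*(exp(-6*I*pi/7))*conj(exp(6*I*pi/7))]
      = (1/7)[(1) + (exp(-2*I*pi/7)) + (exp(-4*I*pi/7)) + (exp(-6*I*pi/7)) + (exp(6*I*pi/7)) + (exp(4*I*pi/7)) + (exp(2*I*pi/7))] = 0/7 = 0
  <chi_6*chi_4, chi_5> = (1/7)[1*(1)*conj(1) + 1*(exp(6*I*pi/7))*conj(exp(-4*I*pi/7)) + 1*(exp(-2*I*pi/7))*conj(exp(6*I*pi/7)) + 1*(exp(4*I*pi/7))*conj(exp(2*I*pi/7)) + 1*(exp(-4*I*pi/7))*conj(exp(-2*I*pi/7)) + 1*(exp(2*I*pi/7))*conj(exp(-6*I*pi/7)) + 1*(exp(-6*I*pi/7))*conj(exp(4*I*pi/7))]
      = (1/7)[(1) + (exp(-4*I*pi/7)) + (exp(6*I*pi/7)) + (exp(2*I*pi/7)) + (exp(-2*I*pi/7)) + (exp(-6*I*pi/7)) + (exp(4*I*pi/7))] = 0/7 = 0
  <chi_6*chi_4, chi_6> = (1/7)[1*(1)*conj(1) + 1*(exp(6*I*pi/7))*conj(exp(-2*I*pi/7)) + 1*(exp(-2*I*pi/7))*conj(exp(-4*I*pi/7)) + 1*(exp(4*I*pi/7))*conj(exp(-6*I*pi/7)) + 1*(exp(-4*I*pi/7))*conj(exp(6*I*pi/7)) + 1*(exp(2*I*pi/7))*conj(exp(4*I*pi/7)) + 1*(exp(-6*I*pi/7))*conj(exp(2*I*pi/7))]
      = (1/7)[(1) + (exp(-6*I*pi/7)) + (exp(2*I*pi/7)) + (exp(-4*I*pi/7)) + (exp(4*I*pi/7)) + (exp(-2*I*pi/7)) + (exp(6*I*pi/7))] = 0/7 = 0
(Exp terms are combined using exp(i*s)*conj(exp(i*t)) = exp(i*(s-t)), and sums of them are collapsed using the identity that for every m > 1 the m distinct m-th roots of unity sum to 0, e.g. 1 + exp(2*I*pi/3) + exp(-2*I*pi/3) = 0.)
Hence the multiplicities are chi_3: 1. Dimension check: dim(chi_6)*dim(chi_4) = 1*1 = 1 and sum (mult * dim) = 1*1 = 1.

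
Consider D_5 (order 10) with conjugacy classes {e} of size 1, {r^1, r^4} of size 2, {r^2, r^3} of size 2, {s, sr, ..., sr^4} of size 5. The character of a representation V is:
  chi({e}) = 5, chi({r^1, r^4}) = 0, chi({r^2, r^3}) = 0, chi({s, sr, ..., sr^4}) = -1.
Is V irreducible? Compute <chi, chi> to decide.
Not irreducible (reducible): <chi, chi> = 3 > 1.

Argument: <chi, chi> = (1/|G|) sum_C |C| * |chi(C)|^2 = (1/10)[1*|5|^2 + 2*|0|^2 + 2*|0|^2 + 5*|-1|^2]
  = (1/10)[(25) + (0) + (0) + (5)] = 30/10 = 3.
A character is irreducible iff <chi, chi> = 1, so this representation is reducible.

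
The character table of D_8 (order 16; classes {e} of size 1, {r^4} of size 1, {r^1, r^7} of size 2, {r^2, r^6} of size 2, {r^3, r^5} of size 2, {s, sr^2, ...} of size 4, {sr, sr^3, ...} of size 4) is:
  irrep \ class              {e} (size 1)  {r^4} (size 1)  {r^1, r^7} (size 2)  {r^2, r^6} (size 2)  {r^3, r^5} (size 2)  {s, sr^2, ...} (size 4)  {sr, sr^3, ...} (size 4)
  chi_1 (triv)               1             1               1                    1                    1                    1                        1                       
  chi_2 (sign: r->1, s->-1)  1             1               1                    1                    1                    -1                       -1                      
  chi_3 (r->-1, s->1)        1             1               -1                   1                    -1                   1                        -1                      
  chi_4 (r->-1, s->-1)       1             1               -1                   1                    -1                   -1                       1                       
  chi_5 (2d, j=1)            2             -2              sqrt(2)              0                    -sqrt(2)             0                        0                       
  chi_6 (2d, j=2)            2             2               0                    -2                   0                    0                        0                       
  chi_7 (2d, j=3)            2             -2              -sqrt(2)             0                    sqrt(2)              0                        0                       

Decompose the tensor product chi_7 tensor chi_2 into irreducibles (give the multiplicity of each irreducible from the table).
chi_7 tensor chi_2 = chi_7 (all other irreducibles have multiplicity 0).

Argument: The character of a tensor product is the pointwise product (chi_7 * chi_2)(C) = chi_7(C) * chi_2(C):
  {e}: (2)*(1), {r^4}: (-2)*(1), {r^1, r^7}: (-sqrt(2))*(1), {r^2, r^6}: (0)*(1), {r^3, r^5}: (sqrt(2))*(1), {s, sr^2, ...}: (0)*(-1), {sr, sr^3, ...}: (0)*(-1)
so (chi_7 * chi_2) takes values
  {e} -> 2, {r^4} -> -2, {r^1, r^7} -> -sqrt(2), {r^2, r^6} -> 0, {r^3, r^5} -> sqrt(2), {s, sr^2, ...} -> 0, {sr, sr^3, ...} -> 0.
Now take the inner product of this character with each irreducible chi from the table, <chi_7*chi_2, chi> = (1/16) sum_C |C| (chi_7*chi_2)(C) conj(chi(C)):
  <chi_7*chi_2, chi_1> = (1/16)[1*(2)*conj(1) + 1*(-2)*conj(1) + 2*(-sqrt(2))*conj(1) + 2*(0)*conj(1) + 2*(sqrt(2))*conj(1) + 4*(0)*conj(1) + 4*(0)*conj(1)]
      = (1/16)[(2) + (-2) + (-2*sqrt(2)) + (0) + (2*sqrt(2)) + (0) + (0)] = 0/16 = 0
  <chi_7*chi_2, chi_2> = (1/16)[1*(2)*conj(1) + 1*(-2)*conj(1) + 2*(-sqrt(2))*conj(1) + 2*(0)*conj(1) + 2*(sqrt(2))*conj(1) + 4*(0)*conj(-1) + 4*(0)*conj(-1)]
      = (1/16)[(2) + (-2) + (-2*sqrt(2)) + (0) + (2*sqrt(2)) + (0) + (0)] = 0/16 = 0
  <chi_7*chi_2, chi_3> = (1/16)[1*(2)*conj(1) + 1*(-2)*conj(1) + 2*(-sqrt(2))*conj(-1) + 2*(0)*conj(1) + 2*(sqrt(2))*conj(-1) + 4*(0)*conj(1) + 4*(0)*conj(-1)]
      = (1/16)[(2) + (-2) + (2*sqrt(2)) + (0) + (-2*sqrt(2)) + (0) + (0)] = 0/16 = 0
  <chi_7*chi_2, chi_4> = (1/16)[1*(2)*conj(1) + 1*(-2)*conj(1) + 2*(-sqrt(2))*conj(-1) + 2*(0)*conj(1) + 2*(sqrt(2))*conj(-1) + 4*(0)*conj(-1) + 4*(0)*conj(1)]
      = (1/16)[(2) + (-2) + (2*sqrt(2)) + (0) + (-2*sqrt(2)) + (0) + (0)] = 0/16 = 0
  <chi_7*chi_2, chi_5> = (1/16)[1*(2)*conj(2) + 1*(-2)*conj(-2) + 2*(-sqrt(2))*conj(sqrt(2)) + 2*(0)*conj(0) + 2*(sqrt(2))*conj(-sqrt(2)) + 4*(0)*conj(0) + 4*(0)*conj(0)]
      = (1/16)[(4) + (4) + (-4) + (0) + (-4) + (0) + (0)] = 0/16 = 0
  <chi_7*chi_2, chi_6> = (1/16)[1*(2)*conj(2) + 1*(-2)*conj(2) + 2*(-sqrt(2))*conj(0) + 2*(0)*conj(-2) + 2*(sqrt(2))*conj(0) + 4*(0)*conj(0) + 4*(0)*conj(0)]
      = (1/16)[(4) + (-4) + (0) + (0) + (0) + (0) + (0)] = 0/16 = 0
  <chi_7*chi_2, chi_7> = (1/16)[1*(2)*conj(2) + 1*(-2)*conj(-2) + 2*(-sqrt(2))*conj(-sqrt(2)) + 2*(0)*conj(0) + 2*(sqrt(2))*conj(sqrt(2)) + 4*(0)*conj(0) + 4*(0)*conj(0)]
      = (1/16)[(4) + (4) + (4) + (0) + (4) + (0) + (0)] = 16/16 = 1
Hence the multiplicities are chi_7: 1. Dimension check: dim(chi_7)*dim(chi_2) = 2*1 = 2 and sum (mult * dim) = 1*2 = 2.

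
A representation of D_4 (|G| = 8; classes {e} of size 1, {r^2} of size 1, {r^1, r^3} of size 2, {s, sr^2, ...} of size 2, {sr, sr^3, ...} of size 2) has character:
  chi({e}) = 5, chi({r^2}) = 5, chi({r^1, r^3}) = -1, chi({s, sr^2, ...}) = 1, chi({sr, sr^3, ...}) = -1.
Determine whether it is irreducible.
Not irreducible (reducible): <chi, chi> = 7 > 1.

Explanation: <chi, chi> = (1/|G|) sum_C |C| * |chi(C)|^2 = (1/8)[1*|5|^2 + 1*|5|^2 + 2*|-1|^2 + 2*|1|^2 + 2*|-1|^2]
  = (1/8)[(25) + (25) + (2) + (2) + (2)] = 56/8 = 7.
A character is irreducible iff <chi, chi> = 1, so this representation is reducible.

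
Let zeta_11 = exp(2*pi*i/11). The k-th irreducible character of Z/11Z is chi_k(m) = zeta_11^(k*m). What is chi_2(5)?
chi_2(5) = zeta_11^10 = exp(-2*I*pi/11)

Explanation: chi_2(5) = zeta_11^(2*5) = zeta_11^10. Since zeta_11^11 = 1, this equals zeta_11^10 = exp(2*pi*i*10/11) = exp(-2*I*pi/11).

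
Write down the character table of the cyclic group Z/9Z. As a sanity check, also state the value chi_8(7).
Character table of Z/9Z (irreps indexed chi_0,...,chi_8 with chi_k(m) = zeta_9^(k*m), zeta_9 = exp(2*pi*i/9)):
  irrep \ class  {0} (size 1)  {1} (size 1)    {2} (size 1)    {3} (size 1)    {4} (size 1)    {5} (size 1)    {6} (size 1)    {7} (size 1)    {8} (size 1)  
  chi_0          1             1               1               1               1               1               1               1               1             
  chi_1          1             exp(2*I*pi/9)   exp(4*I*pi/9)   exp(2*I*pi/3)   exp(8*I*pi/9)   exp(-8*I*pi/9)  exp(-2*I*pi/3)  exp(-4*I*pi/9)  exp(-2*I*pi/9)
  chi_2          1             exp(4*I*pi/9)   exp(8*I*pi/9)   exp(-2*I*pi/3)  exp(-2*I*pi/9)  exp(2*I*pi/9)   exp(2*I*pi/3)   exp(-8*I*pi/9)  exp(-4*I*pi/9)
  chi_3          1             exp(2*I*pi/3)   exp(-2*I*pi/3)  1               exp(2*I*pi/3)   exp(-2*I*pi/3)  1               exp(2*I*pi/3)   exp(-2*I*pi/3)
  chi_4          1             exp(8*I*pi/9)   exp(-2*I*pi/9)  exp(2*I*pi/3)   exp(-4*I*pi/9)  exp(4*I*pi/9)   exp(-2*I*pi/3)  exp(2*I*pi/9)   exp(-8*I*pi/9)
  chi_5          1             exp(-8*I*pi/9)  exp(2*I*pi/9)   exp(-2*I*pi/3)  exp(4*I*pi/9)   exp(-4*I*pi/9)  exp(2*I*pi/3)   exp(-2*I*pi/9)  exp(8*I*pi/9) 
  chi_6          1             exp(-2*I*pi/3)  exp(2*I*pi/3)   1               exp(-2*I*pi/3)  exp(2*I*pi/3)   1               exp(-2*I*pi/3)  exp(2*I*pi/3) 
  chi_7          1             exp(-4*I*pi/9)  exp(-8*I*pi/9)  exp(2*I*pi/3)   exp(2*I*pi/9)   exp(-2*I*pi/9)  exp(-2*I*pi/3)  exp(8*I*pi/9)   exp(4*I*pi/9) 
  chi_8          1             exp(-2*I*pi/9)  exp(-4*I*pi/9)  exp(-2*I*pi/3)  exp(-8*I*pi/9)  exp(8*I*pi/9)   exp(2*I*pi/3)   exp(4*I*pi/9)   exp(2*I*pi/9) 

Spot check: chi_8(7) = zeta_9^(8*7) = zeta_9^56 = exp(4*I*pi/9).

Working: Z/9Z is abelian, so all 9 irreducible complex representations are 1-dimensional. They are given by chi_k(m) = zeta_9^(k*m) for k = 0,...,8. Row orthogonality: sum_m chi_k(m) conj(chi_l(m)) = 9 * [k = l].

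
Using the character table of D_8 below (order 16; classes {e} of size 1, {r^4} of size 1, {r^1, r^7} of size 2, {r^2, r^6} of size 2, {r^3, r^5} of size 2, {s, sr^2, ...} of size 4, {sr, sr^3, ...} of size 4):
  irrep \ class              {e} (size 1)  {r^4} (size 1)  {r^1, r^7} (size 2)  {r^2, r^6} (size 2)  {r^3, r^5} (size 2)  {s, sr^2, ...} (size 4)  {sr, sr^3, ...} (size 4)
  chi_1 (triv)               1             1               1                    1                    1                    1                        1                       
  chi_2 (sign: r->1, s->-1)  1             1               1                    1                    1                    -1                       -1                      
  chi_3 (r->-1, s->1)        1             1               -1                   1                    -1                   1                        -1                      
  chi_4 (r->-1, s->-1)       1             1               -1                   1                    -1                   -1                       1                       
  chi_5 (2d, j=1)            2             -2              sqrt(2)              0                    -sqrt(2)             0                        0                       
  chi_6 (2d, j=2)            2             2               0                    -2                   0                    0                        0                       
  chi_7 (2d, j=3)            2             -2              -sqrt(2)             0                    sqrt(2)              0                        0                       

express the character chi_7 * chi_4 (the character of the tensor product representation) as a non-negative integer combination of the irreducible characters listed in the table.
chi_7 tensor chi_4 = chi_5 (all other irreducibles have multiplicity 0).

Reasoning: The character of a tensor product is the pointwise product (chi_7 * chi_4)(C) = chi_7(C) * chi_4(C):
  {e}: (2)*(1), {r^4}: (-2)*(1), {r^1, r^7}: (-sqrt(2))*(-1), {r^2, r^6}: (0)*(1), {r^3, r^5}: (sqrt(2))*(-1), {s, sr^2, ...}: (0)*(-1), {sr, sr^3, ...}: (0)*(1)
so (chi_7 * chi_4) takes values
  {e} -> 2, {r^4} -> -2, {r^1, r^7} -> sqrt(2), {r^2, r^6} -> 0, {r^3, r^5} -> -sqrt(2), {s, sr^2, ...} -> 0, {sr, sr^3, ...} -> 0.
Now take the inner product of this character with each irreducible chi from the table, <chi_7*chi_4, chi> = (1/16) sum_C |C| (chi_7*chi_4)(C) conj(chi(C)):
  <chi_7*chi_4, chi_1> = (1/16)[1*(2)*conj(1) + 1*(-2)*conj(1) + 2*(sqrt(2))*conj(1) + 2*(0)*conj(1) + 2*(-sqrt(2))*conj(1) + 4*(0)*conj(1) + 4*(0)*conj(1)]
      = (1/16)[(2) + (-2) + (2*sqrt(2)) + (0) + (-2*sqrt(2)) + (0) + (0)] = 0/16 = 0
  <chi_7*chi_4, chi_2> = (1/16)[1*(2)*conj(1) + 1*(-2)*conj(1) + 2*(sqrt(2))*conj(1) + 2*(0)*conj(1) + 2*(-sqrt(2))*conj(1) + 4*(0)*conj(-1) + 4*(0)*conj(-1)]
      = (1/16)[(2) + (-2) + (2*sqrt(2)) + (0) + (-2*sqrt(2)) + (0) + (0)] = 0/16 = 0
  <chi_7*chi_4, chi_3> = (1/16)[1*(2)*conj(1) + 1*(-2)*conj(1) + 2*(sqrt(2))*conj(-1) + 2*(0)*conj(1) + 2*(-sqrt(2))*conj(-1) + 4*(0)*conj(1) + 4*(0)*conj(-1)]
      = (1/16)[(2) + (-2) + (-2*sqrt(2)) + (0) + (2*sqrt(2)) + (0) + (0)] = 0/16 = 0
  <chi_7*chi_4, chi_4> = (1/16)[1*(2)*conj(1) + 1*(-2)*conj(1) + 2*(sqrt(2))*conj(-1) + 2*(0)*conj(1) + 2*(-sqrt(2))*conj(-1) + 4*(0)*conj(-1) + 4*(0)*conj(1)]
      = (1/16)[(2) + (-2) + (-2*sqrt(2)) + (0) + (2*sqrt(2)) + (0) + (0)] = 0/16 = 0
  <chi_7*chi_4, chi_5> = (1/16)[1*(2)*conj(2) + 1*(-2)*conj(-2) + 2*(sqrt(2))*conj(sqrt(2)) + 2*(0)*conj(0) + 2*(-sqrt(2))*conj(-sqrt(2)) + 4*(0)*conj(0) + 4*(0)*conj(0)]
      = (1/16)[(4) + (4) + (4) + (0) + (4) + (0) + (0)] = 16/16 = 1
  <chi_7*chi_4, chi_6> = (1/16)[1*(2)*conj(2) + 1*(-2)*conj(2) + 2*(sqrt(2))*conj(0) + 2*(0)*conj(-2) + 2*(-sqrt(2))*conj(0) + 4*(0)*conj(0) + 4*(0)*conj(0)]
      = (1/16)[(4) + (-4) + (0) + (0) + (0) + (0) + (0)] = 0/16 = 0
  <chi_7*chi_4, chi_7> = (1/16)[1*(2)*conj(2) + 1*(-2)*conj(-2) + 2*(sqrt(2))*conj(-sqrt(2)) + 2*(0)*conj(0) + 2*(-sqrt(2))*conj(sqrt(2)) + 4*(0)*conj(0) + 4*(0)*conj(0)]
      = (1/16)[(4) + (4) + (-4) + (0) + (-4) + (0) + (0)] = 0/16 = 0
Hence the multiplicities are chi_5: 1. Dimension check: dim(chi_7)*dim(chi_4) = 2*1 = 2 and sum (mult * dim) = 1*2 = 2.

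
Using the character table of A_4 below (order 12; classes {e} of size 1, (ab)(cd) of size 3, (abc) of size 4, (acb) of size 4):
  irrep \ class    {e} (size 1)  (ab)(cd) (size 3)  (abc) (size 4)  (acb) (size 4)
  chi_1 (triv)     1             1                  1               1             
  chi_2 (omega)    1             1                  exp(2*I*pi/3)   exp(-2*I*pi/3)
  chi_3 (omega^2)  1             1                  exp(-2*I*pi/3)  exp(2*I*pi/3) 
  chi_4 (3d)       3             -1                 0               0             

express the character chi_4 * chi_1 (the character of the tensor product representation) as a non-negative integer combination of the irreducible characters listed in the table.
chi_4 tensor chi_1 = chi_4 (all other irreducibles have multiplicity 0).

Details: The character of a tensor product is the pointwise product (chi_4 * chi_1)(C) = chi_4(C) * chi_1(C):
  {e}: (3)*(1), (ab)(cd): (-1)*(1), (abc): (0)*(1), (acb): (0)*(1)
so (chi_4 * chi_1) takes values
  {e} -> 3, (ab)(cd) -> -1, (abc) -> 0, (acb) -> 0.
Now take the inner product of this character with each irreducible chi from the table, <chi_4*chi_1, chi> = (1/12) sum_C |C| (chi_4*chi_1)(C) conj(chi(C)):
  <chi_4*chi_1, chi_1> = (1/12)[1*(3)*conj(1) + 3*(-1)*conj(1) + 4*(0)*conj(1) + 4*(0)*conj(1)]
      = (1/12)[(3) + (-3) + (0) + (0)] = 0/12 = 0
  <chi_4*chi_1, chi_2> = (1/12)[1*(3)*conj(1) + 3*(-1)*conj(1) + 4*(0)*conj(exp(2*I*pi/3)) + 4*(0)*conj(exp(-2*I*pi/3))]
      = (1/12)[(3) + (-3) + (0) + (0)] = 0/12 = 0
  <chi_4*chi_1, chi_3> = (1/12)[1*(3)*conj(1) + 3*(-1)*conj(1) + 4*(0)*conj(exp(-2*I*pi/3)) + 4*(0)*conj(exp(2*I*pi/3))]
      = (1/12)[(3) + (-3) + (0) + (0)] = 0/12 = 0
  <chi_4*chi_1, chi_4> = (1/12)[1*(3)*conj(3) + 3*(-1)*conj(-1) + 4*(0)*conj(0) + 4*(0)*conj(0)]
      = (1/12)[(9) + (3) + (0) + (0)] = 12/12 = 1
(Exp terms are combined using exp(i*s)*conj(exp(i*t)) = exp(i*(s-t)), and sums of them are collapsed using the identity that for every m > 1 the m distinct m-th roots of unity sum to 0, e.g. 1 + exp(2*I*pi/3) + exp(-2*I*pi/3) = 0.)
Hence the multiplicities are chi_4: 1. Dimension check: dim(chi_4)*dim(chi_1) = 3*1 = 3 and sum (mult * dim) = 1*3 = 3.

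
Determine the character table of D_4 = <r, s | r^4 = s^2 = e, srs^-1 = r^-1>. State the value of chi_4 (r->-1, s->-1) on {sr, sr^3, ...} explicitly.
Conjugacy classes: {e} of size 1, {r^2} of size 1, {r^1, r^3} of size 2, {s, sr^2, ...} of size 2, {sr, sr^3, ...} of size 2.
Character table:
  irrep \ class              {e} (size 1)  {r^2} (size 1)  {r^1, r^3} (size 2)  {s, sr^2, ...} (size 2)  {sr, sr^3, ...} (size 2)
  chi_1 (triv)               1             1               1                    1                        1                       
  chi_2 (sign: r->1, s->-1)  1             1               1                    -1                       -1                      
  chi_3 (r->-1, s->1)        1             1               -1                   1                        -1                      
  chi_4 (r->-1, s->-1)       1             1               -1                   -1                       1                       
  chi_5 (2d, j=1)            2             -2              0                    0                        0                       

Spot check: chi_4 (r->-1, s->-1) on {sr, sr^3, ...} = 1.

Why: D_4 has order 2*4 = 8 with 5 conjugacy classes, hence 5 irreducibles. Sum of squared dims 1 + 1 + 1 + 1 + 4 = 8 = |G|. Linear characters come from the abelianisation; the 2-dimensional irreps have character r^k -> 2*cos(2*pi*j*k/4), reflections -> 0.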